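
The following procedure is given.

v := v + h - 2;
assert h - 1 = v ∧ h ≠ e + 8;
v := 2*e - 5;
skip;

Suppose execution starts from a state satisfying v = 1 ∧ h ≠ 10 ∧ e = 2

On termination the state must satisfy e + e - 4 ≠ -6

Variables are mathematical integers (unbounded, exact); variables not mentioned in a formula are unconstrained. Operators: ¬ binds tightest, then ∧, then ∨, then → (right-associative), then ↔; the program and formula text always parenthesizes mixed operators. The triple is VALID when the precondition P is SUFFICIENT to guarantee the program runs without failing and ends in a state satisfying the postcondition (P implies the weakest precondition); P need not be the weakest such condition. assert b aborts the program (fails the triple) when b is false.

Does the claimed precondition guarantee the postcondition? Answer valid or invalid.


Working backward. After the program, the postcondition e + e - 4 ≠ -6 must hold; in canonical form it is 2*e ≠ -2.
Before skip: 2*e ≠ -2
Before v := 2*e - 5: 2*e ≠ -2
Before assert h - 1 = v ∧ h ≠ e + 8: h = v + 1 ∧ h ≠ e + 8 ∧ 2*e ≠ -2
Before v := v + h - 2: v = 1 ∧ h ≠ e + 8 ∧ 2*e ≠ -2
The weakest precondition is v = 1 ∧ h ≠ e + 8 ∧ 2*e ≠ -2.
Check whether v = 1 ∧ h ≠ 10 ∧ e = 2 implies it.
Every state satisfying the precondition satisfies the weakest precondition: the implication holds.
Answer: valid


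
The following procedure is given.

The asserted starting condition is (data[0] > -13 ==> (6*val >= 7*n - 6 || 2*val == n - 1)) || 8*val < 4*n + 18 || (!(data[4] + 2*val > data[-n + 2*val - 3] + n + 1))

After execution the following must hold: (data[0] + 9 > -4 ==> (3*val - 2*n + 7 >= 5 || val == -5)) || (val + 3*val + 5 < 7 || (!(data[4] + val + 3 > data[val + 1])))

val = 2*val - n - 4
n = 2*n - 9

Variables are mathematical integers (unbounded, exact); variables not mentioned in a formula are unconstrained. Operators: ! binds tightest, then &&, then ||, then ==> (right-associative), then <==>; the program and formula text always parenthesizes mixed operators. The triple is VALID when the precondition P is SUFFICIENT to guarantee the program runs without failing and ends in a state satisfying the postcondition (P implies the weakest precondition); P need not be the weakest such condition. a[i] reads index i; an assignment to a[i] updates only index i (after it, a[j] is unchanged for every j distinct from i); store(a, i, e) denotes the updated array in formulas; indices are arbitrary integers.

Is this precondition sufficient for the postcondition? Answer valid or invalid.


Working backward. After the program, the postcondition (data[0] + 9 > -4 ==> (3*val - 2*n + 7 >= 5 || val == -5)) || (val + 3*val + 5 < 7 || (!(data[4] + val + 3 > data[val + 1]))) must hold; in canonical form it is (data[0] > -13 ==> (3*val >= 2*n - 2 || val == -5)) || 4*val < 2 || (!(data[4] + val > data[val + 1] - 3)).
Before n := 2*n - 9: (data[0] > -13 ==> (3*val >= 4*n - 20 || val == -5)) || 4*val < 2 || (!(data[4] + val > data[val + 1] - 3))
Before val := 2*val - n - 4: (data[0] > -13 ==> (6*val >= 7*n - 8 || 2*val == n - 1)) || 8*val < 4*n + 18 || (!(data[4] + 2*val > data[-n + 2*val - 3] + n + 1))
The weakest precondition is (data[0] > -13 ==> (6*val >= 7*n - 8 || 2*val == n - 1)) || 8*val < 4*n + 18 || (!(data[4] + 2*val > data[-n + 2*val - 3] + n + 1)).
Check whether (data[0] > -13 ==> (6*val >= 7*n - 6 || 2*val == n - 1)) || 8*val < 4*n + 18 || (!(data[4] + 2*val > data[-n + 2*val - 3] + n + 1)) implies it.
Every state satisfying the precondition satisfies the weakest precondition: the implication holds.
Answer: valid


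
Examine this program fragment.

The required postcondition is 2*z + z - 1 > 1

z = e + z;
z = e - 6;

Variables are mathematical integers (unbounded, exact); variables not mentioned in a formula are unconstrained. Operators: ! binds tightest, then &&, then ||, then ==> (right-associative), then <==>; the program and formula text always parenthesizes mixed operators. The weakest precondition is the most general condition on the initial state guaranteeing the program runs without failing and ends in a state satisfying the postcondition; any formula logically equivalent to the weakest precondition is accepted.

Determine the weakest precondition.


Working backward. After the program, the postcondition 2*z + z - 1 > 1 must hold; in canonical form it is 3*z > 2.
Before z := e - 6: 3*e > 20
Before z := e + z: 3*e > 20
Answer: WP = 3*e > 20


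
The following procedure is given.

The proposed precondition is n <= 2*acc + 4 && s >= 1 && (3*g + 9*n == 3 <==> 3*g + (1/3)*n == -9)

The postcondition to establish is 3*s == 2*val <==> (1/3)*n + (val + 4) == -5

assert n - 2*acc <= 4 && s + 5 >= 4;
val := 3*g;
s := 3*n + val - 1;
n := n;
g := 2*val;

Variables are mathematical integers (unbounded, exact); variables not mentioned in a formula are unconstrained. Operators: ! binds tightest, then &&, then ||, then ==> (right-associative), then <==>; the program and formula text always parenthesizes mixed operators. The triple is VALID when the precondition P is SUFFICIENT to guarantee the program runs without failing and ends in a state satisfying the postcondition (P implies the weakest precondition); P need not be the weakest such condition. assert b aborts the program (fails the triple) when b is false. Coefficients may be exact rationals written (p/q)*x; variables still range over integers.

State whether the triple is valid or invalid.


Working backward. After the program, the postcondition 3*s == 2*val <==> (1/3)*n + (val + 4) == -5 must hold; in canonical form it is 3*s == 2*val <==> (1/3)*n + val == -9.
Before g := 2*val: 3*s == 2*val <==> (1/3)*n + val == -9
Before n := n: 3*s == 2*val <==> (1/3)*n + val == -9
Before s := 3*n + val - 1: 9*n + val == 3 <==> (1/3)*n + val == -9
Before val := 3*g: 3*g + 9*n == 3 <==> 3*g + (1/3)*n == -9
Before assert n - 2*acc <= 4 && s + 5 >= 4: n <= 2*acc + 4 && s >= -1 && (3*g + 9*n == 3 <==> 3*g + (1/3)*n == -9)
The weakest precondition is n <= 2*acc + 4 && s >= -1 && (3*g + 9*n == 3 <==> 3*g + (1/3)*n == -9).
Check whether n <= 2*acc + 4 && s >= 1 && (3*g + 9*n == 3 <==> 3*g + (1/3)*n == -9) implies it.
Every state satisfying the precondition satisfies the weakest precondition: the implication holds.
Answer: valid


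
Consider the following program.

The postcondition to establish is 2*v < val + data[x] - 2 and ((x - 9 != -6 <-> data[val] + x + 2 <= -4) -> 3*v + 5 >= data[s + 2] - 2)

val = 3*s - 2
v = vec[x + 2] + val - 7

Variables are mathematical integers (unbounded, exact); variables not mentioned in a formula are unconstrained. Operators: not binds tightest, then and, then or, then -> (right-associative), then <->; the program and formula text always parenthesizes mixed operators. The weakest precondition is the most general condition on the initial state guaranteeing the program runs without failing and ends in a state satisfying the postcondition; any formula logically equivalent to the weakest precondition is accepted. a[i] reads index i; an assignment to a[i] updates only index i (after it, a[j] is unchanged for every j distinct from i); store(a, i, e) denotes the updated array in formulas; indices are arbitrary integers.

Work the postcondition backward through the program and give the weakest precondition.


Working backward. After the program, the postcondition 2*v < val + data[x] - 2 and ((x - 9 != -6 <-> data[val] + x + 2 <= -4) -> 3*v + 5 >= data[s + 2] - 2) must hold; in canonical form it is 2*v < data[x] + val - 2 and ((x != 3 <-> data[val] + x <= -6) -> 3*v >= data[s + 2] - 7).
Before v := vec[x + 2] + val - 7: 2*vec[x + 2] + val < data[x] + 12 and ((x != 3 <-> data[val] + x <= -6) -> 3*vec[x + 2] + 3*val >= data[s + 2] + 14)
Before val := 3*s - 2: 2*vec[x + 2] + 3*s < data[x] + 14 and ((x != 3 <-> data[3*s - 2] + x <= -6) -> 3*vec[x + 2] + 9*s >= data[s + 2] + 20)
Answer: WP = 2*vec[x + 2] + 3*s < data[x] + 14 and ((x != 3 <-> data[3*s - 2] + x <= -6) -> 3*vec[x + 2] + 9*s >= data[s + 2] + 20)


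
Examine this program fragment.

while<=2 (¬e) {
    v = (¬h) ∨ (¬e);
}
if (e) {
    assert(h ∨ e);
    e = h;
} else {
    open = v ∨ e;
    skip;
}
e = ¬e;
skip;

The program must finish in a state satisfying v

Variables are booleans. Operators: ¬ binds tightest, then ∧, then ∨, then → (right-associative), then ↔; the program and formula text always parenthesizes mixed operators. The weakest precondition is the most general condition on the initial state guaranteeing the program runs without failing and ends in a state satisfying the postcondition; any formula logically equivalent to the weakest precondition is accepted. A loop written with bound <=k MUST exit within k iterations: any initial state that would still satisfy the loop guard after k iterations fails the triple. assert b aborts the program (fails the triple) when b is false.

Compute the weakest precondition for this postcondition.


Working backward. After the program, v must hold.
Before skip: v
Before e := ¬e: v
Then branch requires (h ∨ e) ∧ v; else branch requires v.
Before the if: (e → ((h ∨ e) ∧ v)) ∧ ((¬e) → v)
Before the loop (bound <=2), unroll the exhaustion recursion (WP_0 = exit-now case; WP_j = one more guarded iteration, up to j = 2):
  WP_0: e ∧ (e → ((h ∨ e) ∧ v)) ∧ ((¬e) → v)
  WP_1: ((¬e) → (e ∧ (e → ((h ∨ e) ∧ ((¬h) ∨ (¬e)))) ∧ ((¬e) → ((¬h) ∨ (¬e))))) ∧ (e → ((e → ((h ∨ e) ∧ v)) ∧ ((¬e) → v)))
  WP_2: ((¬e) → (((¬e) → (e ∧ (e → ((h ∨ e) ∧ ((¬h) ∨ (¬e)))) ∧ ((¬e) → ((¬h) ∨ (¬e))))) ∧ (e → ((e → ((h ∨ e) ∧ ((¬h) ∨ (¬e)))) ∧ ((¬e) → ((¬h) ∨ (¬e))))))) ∧ (e → ((e → ((h ∨ e) ∧ v)) ∧ ((¬e) → v)))
So before the loop: ((¬e) → (((¬e) → (e ∧ (e → ((h ∨ e) ∧ ((¬h) ∨ (¬e)))) ∧ ((¬e) → ((¬h) ∨ (¬e))))) ∧ (e → ((e → ((h ∨ e) ∧ ((¬h) ∨ (¬e)))) ∧ ((¬e) → ((¬h) ∨ (¬e))))))) ∧ (e → ((e → ((h ∨ e) ∧ v)) ∧ ((¬e) → v)))
Answer: WP = ((¬e) → (((¬e) → (e ∧ (e → ((h ∨ e) ∧ ((¬h) ∨ (¬e)))) ∧ ((¬e) → ((¬h) ∨ (¬e))))) ∧ (e → ((e → ((h ∨ e) ∧ ((¬h) ∨ (¬e)))) ∧ ((¬e) → ((¬h) ∨ (¬e))))))) ∧ (e → ((e → ((h ∨ e) ∧ v)) ∧ ((¬e) → v)))


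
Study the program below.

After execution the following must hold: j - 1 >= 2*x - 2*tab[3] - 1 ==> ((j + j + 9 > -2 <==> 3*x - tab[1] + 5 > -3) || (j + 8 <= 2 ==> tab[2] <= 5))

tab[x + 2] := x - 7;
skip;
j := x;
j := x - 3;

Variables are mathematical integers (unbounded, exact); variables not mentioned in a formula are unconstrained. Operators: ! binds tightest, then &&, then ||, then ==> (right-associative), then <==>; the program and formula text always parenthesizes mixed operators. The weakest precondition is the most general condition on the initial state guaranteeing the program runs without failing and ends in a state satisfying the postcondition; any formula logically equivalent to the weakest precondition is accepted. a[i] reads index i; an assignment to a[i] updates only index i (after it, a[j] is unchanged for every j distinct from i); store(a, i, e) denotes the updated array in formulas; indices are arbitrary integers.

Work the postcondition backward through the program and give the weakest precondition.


Working backward. After the program, the postcondition j - 1 >= 2*x - 2*tab[3] - 1 ==> ((j + j + 9 > -2 <==> 3*x - tab[1] + 5 > -3) || (j + 8 <= 2 ==> tab[2] <= 5)) must hold; in canonical form it is 2*tab[3] + j >= 2*x ==> ((2*j > -11 <==> 3*x > tab[1] - 8) || (j <= -6 ==> tab[2] <= 5)).
Before j := x - 3: 2*tab[3] >= x + 3 ==> ((2*x > -5 <==> 3*x > tab[1] - 8) || (x <= -3 ==> tab[2] <= 5))
Before j := x: 2*tab[3] >= x + 3 ==> ((2*x > -5 <==> 3*x > tab[1] - 8) || (x <= -3 ==> tab[2] <= 5))
Before skip: 2*tab[3] >= x + 3 ==> ((2*x > -5 <==> 3*x > tab[1] - 8) || (x <= -3 ==> tab[2] <= 5))
Before tab[x + 2] := x - 7: 2*store(tab, x + 2, x - 7)[3] >= x + 3 ==> ((2*x > -5 <==> 3*x > store(tab, x + 2, x - 7)[1] - 8) || (x <= -3 ==> store(tab, x + 2, x - 7)[2] <= 5))
Answer: WP = 2*store(tab, x + 2, x - 7)[3] >= x + 3 ==> ((2*x > -5 <==> 3*x > store(tab, x + 2, x - 7)[1] - 8) || (x <= -3 ==> store(tab, x + 2, x - 7)[2] <= 5))


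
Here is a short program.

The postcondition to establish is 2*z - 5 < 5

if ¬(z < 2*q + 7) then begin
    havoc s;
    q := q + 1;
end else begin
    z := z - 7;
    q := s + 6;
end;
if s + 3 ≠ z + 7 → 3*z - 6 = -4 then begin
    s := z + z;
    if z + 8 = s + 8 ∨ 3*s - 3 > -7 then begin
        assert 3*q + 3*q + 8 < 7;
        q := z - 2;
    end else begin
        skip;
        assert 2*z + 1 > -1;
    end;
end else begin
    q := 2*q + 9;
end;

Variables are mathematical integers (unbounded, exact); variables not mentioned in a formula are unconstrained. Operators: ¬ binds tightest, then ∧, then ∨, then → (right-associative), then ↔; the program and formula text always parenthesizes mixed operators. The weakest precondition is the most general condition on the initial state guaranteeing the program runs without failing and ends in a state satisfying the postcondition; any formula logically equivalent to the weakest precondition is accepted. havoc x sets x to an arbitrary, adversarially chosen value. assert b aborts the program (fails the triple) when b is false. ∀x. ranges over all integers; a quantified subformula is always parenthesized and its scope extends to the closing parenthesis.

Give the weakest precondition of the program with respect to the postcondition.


Working backward. After the program, the postcondition 2*z - 5 < 5 must hold; in canonical form it is 2*z < 10.
Then branch requires ((z = 0 ∨ 6*z > -4) → (6*q < -1 ∧ 2*z < 10)) ∧ ((¬(z = 0 ∨ 6*z > -4)) → (2*z > -2 ∧ 2*z < 10)); else branch requires 2*z < 10.
Before the if: ((s ≠ z + 4 → 3*z = 2) → (((z = 0 ∨ 6*z > -4) → (6*q < -1 ∧ 2*z < 10)) ∧ ((¬(z = 0 ∨ 6*z > -4)) → (2*z > -2 ∧ 2*z < 10)))) ∧ ((¬(s ≠ z + 4 → 3*z = 2)) → 2*z < 10)
Then branch requires ∀s_1. (((s_1 ≠ z + 4 → 3*z = 2) → (((z = 0 ∨ 6*z > -4) → (6*q < -7 ∧ 2*z < 10)) ∧ ((¬(z = 0 ∨ 6*z > -4)) → (2*z > -2 ∧ 2*z < 10)))) ∧ ((¬(s_1 ≠ z + 4 → 3*z = 2)) → 2*z < 10)); else branch requires ((s ≠ z - 3 → 3*z = 23) → (((z = 7 ∨ 6*z > 38) → (6*s < -37 ∧ 2*z < 24)) ∧ ((¬(z = 7 ∨ 6*z > 38)) → (2*z > 12 ∧ 2*z < 24)))) ∧ ((¬(s ≠ z - 3 → 3*z = 23)) → 2*z < 24).
Before the if: ((¬(z < 2*q + 7)) → (∀s_1. (((s_1 ≠ z + 4 → 3*z = 2) → (((z = 0 ∨ 6*z > -4) → (6*q < -7 ∧ 2*z < 10)) ∧ ((¬(z = 0 ∨ 6*z > -4)) → (2*z > -2 ∧ 2*z < 10)))) ∧ ((¬(s_1 ≠ z + 4 → 3*z = 2)) → 2*z < 10)))) ∧ (z < 2*q + 7 → (((s ≠ z - 3 → 3*z = 23) → (((z = 7 ∨ 6*z > 38) → (6*s < -37 ∧ 2*z < 24)) ∧ ((¬(z = 7 ∨ 6*z > 38)) → (2*z > 12 ∧ 2*z < 24)))) ∧ ((¬(s ≠ z - 3 → 3*z = 23)) → 2*z < 24)))
Answer: WP = ((¬(z < 2*q + 7)) → (∀s_1. (((s_1 ≠ z + 4 → 3*z = 2) → (((z = 0 ∨ 6*z > -4) → (6*q < -7 ∧ 2*z < 10)) ∧ ((¬(z = 0 ∨ 6*z > -4)) → (2*z > -2 ∧ 2*z < 10)))) ∧ ((¬(s_1 ≠ z + 4 → 3*z = 2)) → 2*z < 10)))) ∧ (z < 2*q + 7 → (((s ≠ z - 3 → 3*z = 23) → (((z = 7 ∨ 6*z > 38) → (6*s < -37 ∧ 2*z < 24)) ∧ ((¬(z = 7 ∨ 6*z > 38)) → (2*z > 12 ∧ 2*z < 24)))) ∧ ((¬(s ≠ z - 3 → 3*z = 23)) → 2*z < 24)))


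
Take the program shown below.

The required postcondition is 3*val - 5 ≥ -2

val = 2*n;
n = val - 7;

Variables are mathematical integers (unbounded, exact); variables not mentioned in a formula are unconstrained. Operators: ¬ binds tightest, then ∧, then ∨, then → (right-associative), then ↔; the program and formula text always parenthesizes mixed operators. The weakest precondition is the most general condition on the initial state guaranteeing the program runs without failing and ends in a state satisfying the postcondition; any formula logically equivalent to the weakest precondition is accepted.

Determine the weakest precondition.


Working backward. After the program, the postcondition 3*val - 5 ≥ -2 must hold; in canonical form it is 3*val ≥ 3.
Before n := val - 7: 3*val ≥ 3
Before val := 2*n: 6*n ≥ 3
Answer: WP = 6*n ≥ 3


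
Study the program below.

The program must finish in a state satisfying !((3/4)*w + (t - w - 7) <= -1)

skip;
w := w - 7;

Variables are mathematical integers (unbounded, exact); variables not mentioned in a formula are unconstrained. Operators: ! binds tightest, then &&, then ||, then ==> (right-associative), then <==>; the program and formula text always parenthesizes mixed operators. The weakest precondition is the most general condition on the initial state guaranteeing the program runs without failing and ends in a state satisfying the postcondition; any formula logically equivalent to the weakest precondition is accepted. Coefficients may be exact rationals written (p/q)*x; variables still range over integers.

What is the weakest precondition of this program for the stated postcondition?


Working backward. After the program, the postcondition !((3/4)*w + (t - w - 7) <= -1) must hold; in canonical form it is !(t <= (1/4)*w + 6).
Before w := w - 7: !(t <= (1/4)*w + 17/4)
Before skip: !(t <= (1/4)*w + 17/4)
Answer: WP = !(t <= (1/4)*w + 17/4)


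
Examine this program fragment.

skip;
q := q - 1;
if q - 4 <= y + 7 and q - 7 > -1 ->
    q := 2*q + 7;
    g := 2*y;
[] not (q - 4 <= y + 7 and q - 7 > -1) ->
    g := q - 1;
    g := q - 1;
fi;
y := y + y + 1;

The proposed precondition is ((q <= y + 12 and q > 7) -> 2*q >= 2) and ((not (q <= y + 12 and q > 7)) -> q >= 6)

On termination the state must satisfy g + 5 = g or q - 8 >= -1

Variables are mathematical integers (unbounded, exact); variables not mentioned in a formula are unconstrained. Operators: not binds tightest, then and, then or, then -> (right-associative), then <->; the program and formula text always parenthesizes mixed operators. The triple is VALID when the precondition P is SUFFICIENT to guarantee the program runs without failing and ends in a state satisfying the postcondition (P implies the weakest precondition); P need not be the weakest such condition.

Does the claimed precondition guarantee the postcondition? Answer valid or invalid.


Working backward. After the program, the postcondition g + 5 = g or q - 8 >= -1 must hold; in canonical form it is q >= 7.
Before y := y + y + 1: q >= 7
Then branch requires 2*q >= 0; else branch requires q >= 7.
Before the if: ((q <= y + 11 and q > 6) -> 2*q >= 0) and ((not (q <= y + 11 and q > 6)) -> q >= 7)
Before q := q - 1: ((q <= y + 12 and q > 7) -> 2*q >= 2) and ((not (q <= y + 12 and q > 7)) -> q >= 8)
Before skip: ((q <= y + 12 and q > 7) -> 2*q >= 2) and ((not (q <= y + 12 and q > 7)) -> q >= 8)
The weakest precondition is ((q <= y + 12 and q > 7) -> 2*q >= 2) and ((not (q <= y + 12 and q > 7)) -> q >= 8).
Check whether ((q <= y + 12 and q > 7) -> 2*q >= 2) and ((not (q <= y + 12 and q > 7)) -> q >= 6) implies it.
Countermodel: at the initial state q = 6, y = -6, the precondition holds but the weakest precondition fails.
Answer: invalid


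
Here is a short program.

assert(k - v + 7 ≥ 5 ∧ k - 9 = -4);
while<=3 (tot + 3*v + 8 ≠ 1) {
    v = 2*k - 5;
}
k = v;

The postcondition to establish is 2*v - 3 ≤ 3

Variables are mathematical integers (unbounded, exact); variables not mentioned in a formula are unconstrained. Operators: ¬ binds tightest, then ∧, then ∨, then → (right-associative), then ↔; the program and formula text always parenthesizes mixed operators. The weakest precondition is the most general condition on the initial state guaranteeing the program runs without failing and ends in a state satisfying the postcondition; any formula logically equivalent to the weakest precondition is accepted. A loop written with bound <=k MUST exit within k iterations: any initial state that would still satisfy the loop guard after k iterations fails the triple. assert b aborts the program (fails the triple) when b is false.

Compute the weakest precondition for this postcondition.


Working backward. After the program, the postcondition 2*v - 3 ≤ 3 must hold; in canonical form it is 2*v ≤ 6.
Before k := v: 2*v ≤ 6
Before the loop (bound <=3), unroll the exhaustion recursion (WP_0 = exit-now case; WP_j = one more guarded iteration, up to j = 3):
  WP_0: (¬(tot + 3*v ≠ -7)) ∧ 2*v ≤ 6
  WP_1: (tot + 3*v ≠ -7 → ((¬(6*k + tot ≠ 8)) ∧ 4*k ≤ 16)) ∧ ((¬(tot + 3*v ≠ -7)) → 2*v ≤ 6)
  WP_2: (tot + 3*v ≠ -7 → ((6*k + tot ≠ 8 → ((¬(6*k + tot ≠ 8)) ∧ 4*k ≤ 16)) ∧ ((¬(6*k + tot ≠ 8)) → 4*k ≤ 16))) ∧ ((¬(tot + 3*v ≠ -7)) → 2*v ≤ 6)
  WP_3: (tot + 3*v ≠ -7 → ((6*k + tot ≠ 8 → ((6*k + tot ≠ 8 → ((¬(6*k + tot ≠ 8)) ∧ 4*k ≤ 16)) ∧ ((¬(6*k + tot ≠ 8)) → 4*k ≤ 16))) ∧ ((¬(6*k + tot ≠ 8)) → 4*k ≤ 16))) ∧ ((¬(tot + 3*v ≠ -7)) → 2*v ≤ 6)
So before the loop: (tot + 3*v ≠ -7 → ((6*k + tot ≠ 8 → ((6*k + tot ≠ 8 → ((¬(6*k + tot ≠ 8)) ∧ 4*k ≤ 16)) ∧ ((¬(6*k + tot ≠ 8)) → 4*k ≤ 16))) ∧ ((¬(6*k + tot ≠ 8)) → 4*k ≤ 16))) ∧ ((¬(tot + 3*v ≠ -7)) → 2*v ≤ 6)
Before assert k - v + 7 ≥ 5 ∧ k - 9 = -4: k ≥ v - 2 ∧ k = 5 ∧ (tot + 3*v ≠ -7 → ((6*k + tot ≠ 8 → ((6*k + tot ≠ 8 → ((¬(6*k + tot ≠ 8)) ∧ 4*k ≤ 16)) ∧ ((¬(6*k + tot ≠ 8)) → 4*k ≤ 16))) ∧ ((¬(6*k + tot ≠ 8)) → 4*k ≤ 16))) ∧ ((¬(tot + 3*v ≠ -7)) → 2*v ≤ 6)
Answer: WP = k ≥ v - 2 ∧ k = 5 ∧ (tot + 3*v ≠ -7 → ((6*k + tot ≠ 8 → ((6*k + tot ≠ 8 → ((¬(6*k + tot ≠ 8)) ∧ 4*k ≤ 16)) ∧ ((¬(6*k + tot ≠ 8)) → 4*k ≤ 16))) ∧ ((¬(6*k + tot ≠ 8)) → 4*k ≤ 16))) ∧ ((¬(tot + 3*v ≠ -7)) → 2*v ≤ 6)


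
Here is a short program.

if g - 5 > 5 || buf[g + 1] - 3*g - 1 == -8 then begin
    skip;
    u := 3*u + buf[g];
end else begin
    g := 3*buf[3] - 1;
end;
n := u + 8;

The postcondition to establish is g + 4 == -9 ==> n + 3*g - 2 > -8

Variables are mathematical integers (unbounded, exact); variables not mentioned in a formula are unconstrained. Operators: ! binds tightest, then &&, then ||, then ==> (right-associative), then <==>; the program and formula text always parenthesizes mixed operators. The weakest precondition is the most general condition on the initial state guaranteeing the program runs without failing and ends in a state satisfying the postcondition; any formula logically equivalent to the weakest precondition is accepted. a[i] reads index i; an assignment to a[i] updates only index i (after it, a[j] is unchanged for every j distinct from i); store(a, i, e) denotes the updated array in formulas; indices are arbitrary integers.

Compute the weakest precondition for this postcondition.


Working backward. After the program, the postcondition g + 4 == -9 ==> n + 3*g - 2 > -8 must hold; in canonical form it is g == -13 ==> 3*g + n > -6.
Before n := u + 8: g == -13 ==> 3*g + u > -14
Then branch requires g == -13 ==> buf[g] + 3*g + 3*u > -14; else branch requires 3*buf[3] == -12 ==> 9*buf[3] + u > -11.
Before the if: ((g > 10 || buf[g + 1] == 3*g - 7) ==> (g == -13 ==> buf[g] + 3*g + 3*u > -14)) && ((!(g > 10 || buf[g + 1] == 3*g - 7)) ==> (3*buf[3] == -12 ==> 9*buf[3] + u > -11))
Answer: WP = ((g > 10 || buf[g + 1] == 3*g - 7) ==> (g == -13 ==> buf[g] + 3*g + 3*u > -14)) && ((!(g > 10 || buf[g + 1] == 3*g - 7)) ==> (3*buf[3] == -12 ==> 9*buf[3] + u > -11))


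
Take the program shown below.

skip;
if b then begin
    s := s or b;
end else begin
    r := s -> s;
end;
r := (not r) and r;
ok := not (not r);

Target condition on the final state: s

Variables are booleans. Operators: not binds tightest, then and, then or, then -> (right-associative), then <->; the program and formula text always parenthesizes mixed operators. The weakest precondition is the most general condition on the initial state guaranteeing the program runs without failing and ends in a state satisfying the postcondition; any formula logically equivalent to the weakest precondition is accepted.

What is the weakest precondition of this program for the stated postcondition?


Working backward. After the program, s must hold.
Before ok := not (not r): s
Before r := (not r) and r: s
Then branch requires s or b; else branch requires s.
Before the if: (b -> (s or b)) and ((not b) -> s)
Before skip: (b -> (s or b)) and ((not b) -> s)
Answer: WP = (b -> (s or b)) and ((not b) -> s)


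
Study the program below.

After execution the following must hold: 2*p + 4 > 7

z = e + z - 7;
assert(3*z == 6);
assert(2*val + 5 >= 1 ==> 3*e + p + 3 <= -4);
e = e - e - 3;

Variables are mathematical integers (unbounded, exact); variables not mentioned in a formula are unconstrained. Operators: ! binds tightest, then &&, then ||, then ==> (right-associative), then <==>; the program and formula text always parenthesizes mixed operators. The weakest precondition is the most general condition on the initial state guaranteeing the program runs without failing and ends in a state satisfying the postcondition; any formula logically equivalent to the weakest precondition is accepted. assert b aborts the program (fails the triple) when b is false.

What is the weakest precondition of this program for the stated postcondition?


Working backward. After the program, the postcondition 2*p + 4 > 7 must hold; in canonical form it is 2*p > 3.
Before e := e - e - 3: 2*p > 3
Before assert 2*val + 5 >= 1 ==> 3*e + p + 3 <= -4: (2*val >= -4 ==> 3*e + p <= -7) && 2*p > 3
Before assert 3*z == 6: 3*z == 6 && (2*val >= -4 ==> 3*e + p <= -7) && 2*p > 3
Before z := e + z - 7: 3*e + 3*z == 27 && (2*val >= -4 ==> 3*e + p <= -7) && 2*p > 3
Answer: WP = 3*e + 3*z == 27 && (2*val >= -4 ==> 3*e + p <= -7) && 2*p > 3


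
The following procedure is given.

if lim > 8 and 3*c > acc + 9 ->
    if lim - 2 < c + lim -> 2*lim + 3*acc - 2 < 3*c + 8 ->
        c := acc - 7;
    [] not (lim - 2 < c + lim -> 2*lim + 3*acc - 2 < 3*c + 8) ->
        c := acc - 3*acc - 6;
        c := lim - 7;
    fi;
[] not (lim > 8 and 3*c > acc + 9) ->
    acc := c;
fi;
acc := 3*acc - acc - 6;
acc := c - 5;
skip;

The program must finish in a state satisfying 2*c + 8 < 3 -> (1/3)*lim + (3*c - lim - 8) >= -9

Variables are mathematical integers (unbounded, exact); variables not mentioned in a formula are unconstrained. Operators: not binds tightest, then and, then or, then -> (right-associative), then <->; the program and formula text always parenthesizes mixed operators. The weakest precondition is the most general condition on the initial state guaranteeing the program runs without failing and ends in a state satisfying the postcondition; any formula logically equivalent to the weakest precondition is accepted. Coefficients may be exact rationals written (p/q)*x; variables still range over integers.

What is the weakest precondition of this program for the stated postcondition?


Working backward. After the program, the postcondition 2*c + 8 < 3 -> (1/3)*lim + (3*c - lim - 8) >= -9 must hold; in canonical form it is 2*c < -5 -> 3*c >= (2/3)*lim - 1.
Before skip: 2*c < -5 -> 3*c >= (2/3)*lim - 1
Before acc := c - 5: 2*c < -5 -> 3*c >= (2/3)*lim - 1
Before acc := 3*acc - acc - 6: 2*c < -5 -> 3*c >= (2/3)*lim - 1
Then branch requires ((c > -2 -> 3*acc + 2*lim < 3*c + 10) -> (2*acc < 9 -> 3*acc >= (2/3)*lim + 20)) and ((not (c > -2 -> 3*acc + 2*lim < 3*c + 10)) -> (2*lim < 9 -> (7/3)*lim >= 20)); else branch requires 2*c < -5 -> 3*c >= (2/3)*lim - 1.
Before the if: ((lim > 8 and 3*c > acc + 9) -> (((c > -2 -> 3*acc + 2*lim < 3*c + 10) -> (2*acc < 9 -> 3*acc >= (2/3)*lim + 20)) and ((not (c > -2 -> 3*acc + 2*lim < 3*c + 10)) -> (2*lim < 9 -> (7/3)*lim >= 20)))) and ((not (lim > 8 and 3*c > acc + 9)) -> (2*c < -5 -> 3*c >= (2/3)*lim - 1))
Answer: WP = ((lim > 8 and 3*c > acc + 9) -> (((c > -2 -> 3*acc + 2*lim < 3*c + 10) -> (2*acc < 9 -> 3*acc >= (2/3)*lim + 20)) and ((not (c > -2 -> 3*acc + 2*lim < 3*c + 10)) -> (2*lim < 9 -> (7/3)*lim >= 20)))) and ((not (lim > 8 and 3*c > acc + 9)) -> (2*c < -5 -> 3*c >= (2/3)*lim - 1))


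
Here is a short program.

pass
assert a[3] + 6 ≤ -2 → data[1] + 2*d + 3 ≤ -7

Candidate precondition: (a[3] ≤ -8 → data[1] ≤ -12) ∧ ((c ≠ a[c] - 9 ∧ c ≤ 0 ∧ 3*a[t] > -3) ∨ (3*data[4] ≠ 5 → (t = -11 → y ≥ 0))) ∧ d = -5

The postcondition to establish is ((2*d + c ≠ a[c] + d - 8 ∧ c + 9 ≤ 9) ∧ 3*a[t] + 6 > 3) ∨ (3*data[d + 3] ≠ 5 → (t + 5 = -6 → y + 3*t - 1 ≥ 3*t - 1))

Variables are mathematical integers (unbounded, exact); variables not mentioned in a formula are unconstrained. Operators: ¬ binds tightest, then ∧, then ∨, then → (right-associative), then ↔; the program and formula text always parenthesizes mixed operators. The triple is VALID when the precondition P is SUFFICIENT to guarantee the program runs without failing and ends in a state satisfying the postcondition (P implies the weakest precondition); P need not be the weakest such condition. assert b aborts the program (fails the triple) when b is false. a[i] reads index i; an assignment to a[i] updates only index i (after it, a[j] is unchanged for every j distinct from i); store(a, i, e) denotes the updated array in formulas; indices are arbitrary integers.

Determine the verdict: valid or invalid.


Working backward. After the program, the postcondition ((2*d + c ≠ a[c] + d - 8 ∧ c + 9 ≤ 9) ∧ 3*a[t] + 6 > 3) ∨ (3*data[d + 3] ≠ 5 → (t + 5 = -6 → y + 3*t - 1 ≥ 3*t - 1)) must hold; in canonical form it is (c + d ≠ a[c] - 8 ∧ c ≤ 0 ∧ 3*a[t] > -3) ∨ (3*data[d + 3] ≠ 5 → (t = -11 → y ≥ 0)).
Before assert a[3] + 6 ≤ -2 → data[1] + 2*d + 3 ≤ -7: (a[3] ≤ -8 → data[1] + 2*d ≤ -10) ∧ ((c + d ≠ a[c] - 8 ∧ c ≤ 0 ∧ 3*a[t] > -3) ∨ (3*data[d + 3] ≠ 5 → (t = -11 → y ≥ 0)))
Before skip: (a[3] ≤ -8 → data[1] + 2*d ≤ -10) ∧ ((c + d ≠ a[c] - 8 ∧ c ≤ 0 ∧ 3*a[t] > -3) ∨ (3*data[d + 3] ≠ 5 → (t = -11 → y ≥ 0)))
The weakest precondition is (a[3] ≤ -8 → data[1] + 2*d ≤ -10) ∧ ((c + d ≠ a[c] - 8 ∧ c ≤ 0 ∧ 3*a[t] > -3) ∨ (3*data[d + 3] ≠ 5 → (t = -11 → y ≥ 0))).
Check whether (a[3] ≤ -8 → data[1] ≤ -12) ∧ ((c ≠ a[c] - 9 ∧ c ≤ 0 ∧ 3*a[t] > -3) ∨ (3*data[4] ≠ 5 → (t = -11 → y ≥ 0))) ∧ d = -5 implies it.
Countermodel: at the initial state a = {[-15521] = -15518, [-11] = 6516, [-2] = 0, [1] = 0, [3] = 0, [4] = 0, elsewhere 0}, c = -15521, d = -5, data = {[-15521] = 0, [-11] = 0, [-2] = 0, [1] = 0, [3] = 0, [4] = 0, elsewhere 0}, t = -11, y = -1, the precondition holds but the weakest precondition fails.
Answer: invalid


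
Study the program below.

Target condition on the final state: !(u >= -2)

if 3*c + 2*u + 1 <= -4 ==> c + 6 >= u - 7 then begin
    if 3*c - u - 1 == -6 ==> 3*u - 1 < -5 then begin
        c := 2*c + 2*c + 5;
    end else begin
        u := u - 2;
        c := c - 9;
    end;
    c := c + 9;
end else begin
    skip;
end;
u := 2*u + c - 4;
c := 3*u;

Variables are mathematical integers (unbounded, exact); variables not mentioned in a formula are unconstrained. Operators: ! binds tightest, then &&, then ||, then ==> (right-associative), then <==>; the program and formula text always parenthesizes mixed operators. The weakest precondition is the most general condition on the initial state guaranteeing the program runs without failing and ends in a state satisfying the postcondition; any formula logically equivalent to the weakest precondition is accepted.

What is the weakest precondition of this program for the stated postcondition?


Working backward. After the program, !(u >= -2) must hold.
Before c := 3*u: !(u >= -2)
Before u := 2*u + c - 4: !(c + 2*u >= 2)
Then branch requires ((3*c == u - 5 ==> 3*u < -4) ==> (!(4*c + 2*u >= -12))) && ((!(3*c == u - 5 ==> 3*u < -4)) ==> (!(c + 2*u >= 6))); else branch requires !(c + 2*u >= 2).
Before the if: ((3*c + 2*u <= -5 ==> c >= u - 13) ==> (((3*c == u - 5 ==> 3*u < -4) ==> (!(4*c + 2*u >= -12))) && ((!(3*c == u - 5 ==> 3*u < -4)) ==> (!(c + 2*u >= 6))))) && ((!(3*c + 2*u <= -5 ==> c >= u - 13)) ==> (!(c + 2*u >= 2)))
Answer: WP = ((3*c + 2*u <= -5 ==> c >= u - 13) ==> (((3*c == u - 5 ==> 3*u < -4) ==> (!(4*c + 2*u >= -12))) && ((!(3*c == u - 5 ==> 3*u < -4)) ==> (!(c + 2*u >= 6))))) && ((!(3*c + 2*u <= -5 ==> c >= u - 13)) ==> (!(c + 2*u >= 2)))


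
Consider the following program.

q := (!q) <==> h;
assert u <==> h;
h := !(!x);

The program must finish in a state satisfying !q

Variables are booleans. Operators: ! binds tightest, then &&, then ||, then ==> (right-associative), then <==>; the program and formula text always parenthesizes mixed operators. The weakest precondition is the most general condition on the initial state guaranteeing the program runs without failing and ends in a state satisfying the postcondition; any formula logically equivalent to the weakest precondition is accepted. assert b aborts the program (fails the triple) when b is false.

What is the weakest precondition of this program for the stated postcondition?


Working backward. After the program, !q must hold.
Before h := !(!x): !q
Before assert u <==> h: (u <==> h) && (!q)
Before q := (!q) <==> h: (u <==> h) && (!((!q) <==> h))
Answer: WP = (u <==> h) && (!((!q) <==> h))


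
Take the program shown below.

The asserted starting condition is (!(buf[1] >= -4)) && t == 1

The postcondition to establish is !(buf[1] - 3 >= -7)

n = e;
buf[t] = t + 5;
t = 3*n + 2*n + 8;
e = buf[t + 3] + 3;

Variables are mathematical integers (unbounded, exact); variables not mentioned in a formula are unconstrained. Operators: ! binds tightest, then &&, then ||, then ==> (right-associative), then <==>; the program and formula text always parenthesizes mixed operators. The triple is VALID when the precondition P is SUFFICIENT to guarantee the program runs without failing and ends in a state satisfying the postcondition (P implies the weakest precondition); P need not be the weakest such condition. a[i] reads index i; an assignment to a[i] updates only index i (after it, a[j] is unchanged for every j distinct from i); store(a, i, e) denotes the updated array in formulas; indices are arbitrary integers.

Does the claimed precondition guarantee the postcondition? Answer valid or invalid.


Working backward. After the program, the postcondition !(buf[1] - 3 >= -7) must hold; in canonical form it is !(buf[1] >= -4).
Before e := buf[t + 3] + 3: !(buf[1] >= -4)
Before t := 3*n + 2*n + 8: !(buf[1] >= -4)
Before buf[t] := t + 5: !(store(buf, t, t + 5)[1] >= -4)
Before n := e: !(store(buf, t, t + 5)[1] >= -4)
The weakest precondition is !(store(buf, t, t + 5)[1] >= -4).
Check whether (!(buf[1] >= -4)) && t == 1 implies it.
Countermodel: at the initial state buf = {[1] = -5, elsewhere -5}, t = 1, the precondition holds but the weakest precondition fails.
Answer: invalid


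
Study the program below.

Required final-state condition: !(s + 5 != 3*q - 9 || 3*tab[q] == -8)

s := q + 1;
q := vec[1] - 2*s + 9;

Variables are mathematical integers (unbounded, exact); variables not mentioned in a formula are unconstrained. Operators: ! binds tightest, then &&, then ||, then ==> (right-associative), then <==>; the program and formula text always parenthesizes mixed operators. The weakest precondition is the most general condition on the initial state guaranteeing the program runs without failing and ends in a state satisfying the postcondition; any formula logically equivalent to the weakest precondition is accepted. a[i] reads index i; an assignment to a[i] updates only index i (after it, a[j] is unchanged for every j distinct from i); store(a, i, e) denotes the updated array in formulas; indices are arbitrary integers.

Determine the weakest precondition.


Working backward. After the program, the postcondition !(s + 5 != 3*q - 9 || 3*tab[q] == -8) must hold; in canonical form it is !(s != 3*q - 14 || 3*tab[q] == -8).
Before q := vec[1] - 2*s + 9: !(7*s != 3*vec[1] + 13 || 3*tab[vec[1] - 2*s + 9] == -8)
Before s := q + 1: !(7*q != 3*vec[1] + 6 || 3*tab[vec[1] - 2*q + 7] == -8)
Answer: WP = !(7*q != 3*vec[1] + 6 || 3*tab[vec[1] - 2*q + 7] == -8)


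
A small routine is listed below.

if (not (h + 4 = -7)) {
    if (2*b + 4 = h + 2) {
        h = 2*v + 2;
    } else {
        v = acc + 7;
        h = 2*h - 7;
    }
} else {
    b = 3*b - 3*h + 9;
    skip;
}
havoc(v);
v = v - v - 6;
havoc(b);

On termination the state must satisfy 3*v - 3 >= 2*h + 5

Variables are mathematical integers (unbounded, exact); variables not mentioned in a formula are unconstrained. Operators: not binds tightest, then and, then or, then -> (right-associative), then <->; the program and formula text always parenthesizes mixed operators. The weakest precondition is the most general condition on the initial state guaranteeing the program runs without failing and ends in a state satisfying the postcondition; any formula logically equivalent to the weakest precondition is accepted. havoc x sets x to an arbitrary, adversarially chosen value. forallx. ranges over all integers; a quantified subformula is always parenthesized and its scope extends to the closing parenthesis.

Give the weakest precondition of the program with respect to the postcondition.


Working backward. After the program, the postcondition 3*v - 3 >= 2*h + 5 must hold; in canonical form it is 3*v >= 2*h + 8.
Before havoc b: 3*v >= 2*h + 8
Before v := v - v - 6: 2*h <= -26
Before havoc v: 2*h <= -26
Then branch requires (2*b = h - 2 -> 4*v <= -30) and ((not (2*b = h - 2)) -> 4*h <= -12); else branch requires 2*h <= -26.
Before the if: ((not (h = -11)) -> ((2*b = h - 2 -> 4*v <= -30) and ((not (2*b = h - 2)) -> 4*h <= -12))) and (h = -11 -> 2*h <= -26)
Answer: WP = ((not (h = -11)) -> ((2*b = h - 2 -> 4*v <= -30) and ((not (2*b = h - 2)) -> 4*h <= -12))) and (h = -11 -> 2*h <= -26)


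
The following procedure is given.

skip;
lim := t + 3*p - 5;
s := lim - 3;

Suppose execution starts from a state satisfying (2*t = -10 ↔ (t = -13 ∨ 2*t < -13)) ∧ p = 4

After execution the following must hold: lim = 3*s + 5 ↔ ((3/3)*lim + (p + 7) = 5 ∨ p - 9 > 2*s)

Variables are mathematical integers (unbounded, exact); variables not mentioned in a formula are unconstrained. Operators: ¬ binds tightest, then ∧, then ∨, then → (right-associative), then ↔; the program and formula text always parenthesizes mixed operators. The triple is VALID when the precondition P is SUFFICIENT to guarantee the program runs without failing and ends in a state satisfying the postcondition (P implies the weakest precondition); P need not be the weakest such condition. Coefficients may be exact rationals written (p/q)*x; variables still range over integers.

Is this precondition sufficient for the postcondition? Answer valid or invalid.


Working backward. After the program, the postcondition lim = 3*s + 5 ↔ ((3/3)*lim + (p + 7) = 5 ∨ p - 9 > 2*s) must hold; in canonical form it is lim = 3*s + 5 ↔ (lim + p = -2 ∨ p > 2*s + 9).
Before s := lim - 3: 2*lim = 4 ↔ (lim + p = -2 ∨ p > 2*lim + 3)
Before lim := t + 3*p - 5: 6*p + 2*t = 14 ↔ (4*p + t = 3 ∨ 5*p + 2*t < 7)
Before skip: 6*p + 2*t = 14 ↔ (4*p + t = 3 ∨ 5*p + 2*t < 7)
The weakest precondition is 6*p + 2*t = 14 ↔ (4*p + t = 3 ∨ 5*p + 2*t < 7).
Check whether (2*t = -10 ↔ (t = -13 ∨ 2*t < -13)) ∧ p = 4 implies it.
Every state satisfying the precondition satisfies the weakest precondition: the implication holds.
Answer: valid


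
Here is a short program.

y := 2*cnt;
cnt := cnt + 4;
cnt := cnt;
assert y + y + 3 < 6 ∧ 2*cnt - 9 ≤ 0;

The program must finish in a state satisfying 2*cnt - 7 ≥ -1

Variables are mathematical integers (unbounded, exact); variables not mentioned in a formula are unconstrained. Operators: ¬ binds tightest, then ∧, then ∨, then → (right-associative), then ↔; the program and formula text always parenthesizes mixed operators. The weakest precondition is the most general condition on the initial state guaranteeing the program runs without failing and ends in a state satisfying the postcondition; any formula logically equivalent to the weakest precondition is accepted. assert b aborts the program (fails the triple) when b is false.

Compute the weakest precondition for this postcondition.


Working backward. After the program, the postcondition 2*cnt - 7 ≥ -1 must hold; in canonical form it is 2*cnt ≥ 6.
Before assert y + y + 3 < 6 ∧ 2*cnt - 9 ≤ 0: 2*y < 3 ∧ 2*cnt ≤ 9 ∧ 2*cnt ≥ 6
Before cnt := cnt: 2*y < 3 ∧ 2*cnt ≤ 9 ∧ 2*cnt ≥ 6
Before cnt := cnt + 4: 2*y < 3 ∧ 2*cnt ≤ 1 ∧ 2*cnt ≥ -2
Before y := 2*cnt: 4*cnt < 3 ∧ 2*cnt ≤ 1 ∧ 2*cnt ≥ -2
Answer: WP = 4*cnt < 3 ∧ 2*cnt ≤ 1 ∧ 2*cnt ≥ -2
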